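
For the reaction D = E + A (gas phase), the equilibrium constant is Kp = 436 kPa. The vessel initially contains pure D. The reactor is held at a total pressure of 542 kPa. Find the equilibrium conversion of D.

Basis: 1 mol D initially; let X = conversion of D. Extent ξ = X.
Moles: n_D = 1 − X; n_E = X; n_A = X.
Total moles n_T = 1 + X.
y_i = n_i/n_T, p_i = y_i·P. Kp = p_E p_A / (p_D).
Equating to 436 kPa and solving on 0 < X < 1: X = 0.668.

X = 0.668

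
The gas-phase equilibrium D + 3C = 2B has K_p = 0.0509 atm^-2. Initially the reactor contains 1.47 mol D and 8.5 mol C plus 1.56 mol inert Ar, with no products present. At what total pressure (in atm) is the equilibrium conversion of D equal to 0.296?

Take 1.47 mol D as basis and let X be its fractional conversion, so ξ = 1.47X.
At extent ξ: n_D = 1.47 − 1.47X; n_C = 8.5 − 4.41X; n_B = 2.94X; n_I = 1.56 (inert).
n_T = Σnᵢ = 11.5 − 2.94X.
K_p = p_B^2 / (p_D p_C^3) with p_i = (n_i/n_T)·P.
At X = 0.296: the mole-fraction product g(X) = Π y_i^ν_i = 0.2233. Since K_p = g(X)·P^{-2}, P = (g/K_p)^(1/2) = (0.2233/0.0509)^(1/2) = 2.09 atm.

P = 2.09 atm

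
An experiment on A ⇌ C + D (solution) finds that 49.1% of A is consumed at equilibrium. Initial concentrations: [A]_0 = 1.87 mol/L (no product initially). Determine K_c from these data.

Let X = conversion of A.
Concentrations: [A] = 1.87 − 1.87X; [C] = 1.87X; [D] = 1.87X.
At X = 0.491: [A] = 0.952, [C] = 0.918, [D] = 0.918.
K_c = [C] [D] / ([A]) = 0.886 mol/L.

K_c = 0.886 mol/L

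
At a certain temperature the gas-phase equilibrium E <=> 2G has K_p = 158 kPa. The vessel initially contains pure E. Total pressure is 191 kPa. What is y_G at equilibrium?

Basis: 1 mol E initially; let X = conversion of E. Extent ξ = X.
At extent ξ: n_E = 1 − X; n_G = 2X.
Summing: n_T = 1 + X.
Mole fractions y_i = n_i/n_T; K_p = p_G^2 / (p_E) with p_i = y_i·P.
Equating to 158 kPa and solving on 0 < X < 1: X = 0.414.
Then n_G = 0.828, n_T = 1.41, so y_G = 0.586.

y_G = 0.586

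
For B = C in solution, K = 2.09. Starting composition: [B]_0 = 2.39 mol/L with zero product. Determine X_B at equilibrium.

Let X = conversion of B; extent ξ = 2.39·X mol/L.
Concentrations: [B] = 2.39 − 2.39X; [C] = 2.39X.
K = [C] / ([B]).
This equals 2.09 at X = 0.676 (the root in 0 < X < 1).

X = 0.676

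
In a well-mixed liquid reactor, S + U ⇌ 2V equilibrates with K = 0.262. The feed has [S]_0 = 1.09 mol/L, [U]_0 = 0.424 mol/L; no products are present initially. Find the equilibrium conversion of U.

X = 0.317

Let X = conversion of U; extent ξ = 0.424·X mol/L.
Concentrations: [S] = 1.09 − 0.424X; [U] = 0.424 − 0.424X; [V] = 0.848X.
K = [V]^2 / ([S] [U]).
Setting equal to 0.262 and solving for X on (0,1) gives X = 0.317.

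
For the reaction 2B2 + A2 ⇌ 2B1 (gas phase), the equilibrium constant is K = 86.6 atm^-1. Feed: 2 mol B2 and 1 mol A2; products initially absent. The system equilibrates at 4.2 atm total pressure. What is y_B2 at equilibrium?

Let X = conversion of B2 (basis 2 mol B2); extent of reaction ξ = X.
Moles: n_B2 = 2 − 2X; n_A2 = 1 − X; n_B1 = 2X.
Summing: n_T = 3 − X.
With p_i = (n_i/n_T)P, K = p_B1^2 / (p_B2^2 p_A2).
Substituting and setting equal to 86.6 atm^-1 gives a polynomial in X; the root in (0,1) is X = 0.839.
Then n_B2 = 0.322, n_T = 2.16, so y_B2 = 0.149.

y_B2 = 0.149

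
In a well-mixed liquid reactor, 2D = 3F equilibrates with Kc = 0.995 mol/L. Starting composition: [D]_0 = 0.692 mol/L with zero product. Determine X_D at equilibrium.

X = 0.484

Let X = conversion of D; extent ξ = 0.692X/2 mol/L.
Concentrations: [D] = 0.692 − 0.692X; [F] = 1.04X.
Kc = [F]^3 / ([D]^2).
Equating to 0.995 mol/L: the physical root is X = 0.484.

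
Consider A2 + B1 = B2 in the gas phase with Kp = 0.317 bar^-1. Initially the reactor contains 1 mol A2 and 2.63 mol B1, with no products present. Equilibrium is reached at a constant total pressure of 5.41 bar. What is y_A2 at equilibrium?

Let X = conversion of A2 (basis 1 mol A2); extent of reaction ξ = X.
Moles: n_A2 = 1 − X; n_B1 = 2.63 − X; n_B2 = X.
n_T = Σnᵢ = 3.63 − X.
Mole fractions y_i = n_i/n_T; Kp = p_B2 / (p_A2 p_B1) with p_i = y_i·P.
Substituting and setting equal to 0.317 bar^-1 gives a polynomial in X; the root in (0,1) is X = 0.537.
Then n_A2 = 0.463, n_T = 3.09, so y_A2 = 0.150.

y_A2 = 0.150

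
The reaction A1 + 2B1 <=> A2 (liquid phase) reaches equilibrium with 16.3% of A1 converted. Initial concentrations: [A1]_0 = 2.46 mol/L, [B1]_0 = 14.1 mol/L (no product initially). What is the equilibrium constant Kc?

Kc = 0.0011 (mol/L)^-2

Let X = conversion of A1.
Concentrations: [A1] = 2.46 − 2.46X; [B1] = 14.1 − 4.92X; [A2] = 2.46X.
At X = 0.163: [A1] = 2.06, [B1] = 13.3, [A2] = 0.401.
Kc = [A2] / ([A1] [B1]^2) = 0.0011 (mol/L)^-2.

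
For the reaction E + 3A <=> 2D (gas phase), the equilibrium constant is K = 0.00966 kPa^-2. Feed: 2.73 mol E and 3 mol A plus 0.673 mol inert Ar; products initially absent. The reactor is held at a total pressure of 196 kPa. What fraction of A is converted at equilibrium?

X = 0.850

Take 3 mol A as basis and let X be its fractional conversion, so ξ = X.
Mole table: n_E = 2.73 − X; n_A = 3 − 3X; n_D = 2X; n_I = 0.673 (inert).
n_T = Σnᵢ = 6.4 − 2X.
With p_i = (n_i/n_T)P, K = p_D^2 / (p_E p_A^3).
This yields a degree-4 equation in X; solving on (0,1), X = 0.850.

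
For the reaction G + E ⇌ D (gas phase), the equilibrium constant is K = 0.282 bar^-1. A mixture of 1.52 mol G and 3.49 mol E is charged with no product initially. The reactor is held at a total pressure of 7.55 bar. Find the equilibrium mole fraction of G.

y_G = 0.157

Take 1.52 mol G as basis and let X be its fractional conversion, so ξ = 1.52X.
Species balance: n_G = 1.52 − 1.52X; n_E = 3.49 − 1.52X; n_D = 1.52X.
Total moles n_T = 5.01 − 1.52X.
Mole fractions y_i = n_i/n_T; K = p_D / (p_G p_E) with p_i = y_i·P.
Equating to 0.282 bar^-1 and solving on 0 < X < 1: X = 0.574.
Then n_G = 0.648, n_T = 4.14, so y_G = 0.157.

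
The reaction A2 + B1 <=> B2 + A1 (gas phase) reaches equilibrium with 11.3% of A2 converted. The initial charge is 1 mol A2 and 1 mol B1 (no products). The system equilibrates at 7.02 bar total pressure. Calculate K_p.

Let X = conversion of A2 (basis 1 mol A2); extent of reaction ξ = X.
At extent ξ: n_A2 = 1 − X; n_B1 = 1 − X; n_B2 = X; n_A1 = X.
Total moles n_T = 2 (Δν = 0, constant).
At X = 0.113: n_A2 = 0.887, n_B1 = 0.887, n_B2 = 0.113, n_A1 = 0.113, n_T = 2.
p_i = (n_i/n_T)·P. K_p = p_B2 p_A1 / (p_A2 p_B1) = 0.0162.

K_p = 0.0162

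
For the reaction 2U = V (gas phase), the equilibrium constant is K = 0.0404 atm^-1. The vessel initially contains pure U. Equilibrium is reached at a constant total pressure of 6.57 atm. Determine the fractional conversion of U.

Take 1 mol U as basis and let X be its fractional conversion, so ξ = 0.5X.
Mole table: n_U = 1 − X; n_V = 0.5X.
n_T = Σnᵢ = 1 − 0.5X.
Mole fractions y_i = n_i/n_T; K = p_V / (p_U^2) with p_i = y_i·P.
Equating to 0.0404 atm^-1 and solving on 0 < X < 1: X = 0.304.

X = 0.304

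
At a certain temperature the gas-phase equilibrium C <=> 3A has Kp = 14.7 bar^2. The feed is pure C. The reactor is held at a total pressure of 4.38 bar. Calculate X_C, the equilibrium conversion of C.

X = 0.379

Let X = conversion of C (basis 1 mol C); extent of reaction ξ = X.
Moles: n_C = 1 − X; n_A = 3X.
Total moles n_T = 1 + 2X.
Mole fractions y_i = n_i/n_T; Kp = p_A^3 / (p_C) with p_i = y_i·P.
Setting this equal to 14.7 bar^2 and taking the physical root (0 < X < 1) gives X = 0.379.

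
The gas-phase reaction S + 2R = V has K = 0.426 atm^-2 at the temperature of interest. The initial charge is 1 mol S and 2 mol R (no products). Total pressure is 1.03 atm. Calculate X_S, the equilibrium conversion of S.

X = 0.152

Take 1 mol S as basis and let X be its fractional conversion, so ξ = X.
Mole table: n_S = 1 − X; n_R = 2 − 2X; n_V = X.
n_T = Σnᵢ = 3 − 2X.
y_i = n_i/n_T, p_i = y_i·P. K = p_V / (p_S p_R^2).
This yields a degree-3 equation in X; solving on (0,1), X = 0.152.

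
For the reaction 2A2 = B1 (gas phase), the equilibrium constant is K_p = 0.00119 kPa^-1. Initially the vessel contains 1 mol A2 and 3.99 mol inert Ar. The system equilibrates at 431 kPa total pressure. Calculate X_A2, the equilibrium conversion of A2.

Let X = conversion of A2 (basis 1 mol A2); extent of reaction ξ = 0.5X.
Mole table: n_A2 = 1 − X; n_B1 = 0.5X; n_I = 3.99 (inert).
Total moles n_T = 4.99 − 0.5X.
With p_i = (n_i/n_T)P, K_p = p_B1 / (p_A2^2).
Setting this equal to 0.00119 kPa^-1 and taking the physical root (0 < X < 1) gives X = 0.151.

X = 0.151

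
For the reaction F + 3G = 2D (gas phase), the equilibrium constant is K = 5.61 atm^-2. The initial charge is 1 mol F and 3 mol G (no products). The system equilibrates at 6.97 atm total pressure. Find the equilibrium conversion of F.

X = 0.789

Let X = conversion of F (basis 1 mol F); extent of reaction ξ = X.
Moles: n_F = 1 − X; n_G = 3 − 3X; n_D = 2X.
n_T = Σnᵢ = 4 − 2X.
y_i = n_i/n_T, p_i = y_i·P. K = p_D^2 / (p_F p_G^3).
Setting this equal to 5.61 atm^-2 and taking the physical root (0 < X < 1) gives X = 0.789.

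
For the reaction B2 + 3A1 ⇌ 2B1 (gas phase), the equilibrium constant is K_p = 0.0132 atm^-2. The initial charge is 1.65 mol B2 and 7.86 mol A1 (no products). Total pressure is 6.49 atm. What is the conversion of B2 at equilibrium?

X = 0.395

Basis: 1.65 mol B2 initially; let X = conversion of B2. Extent ξ = 1.65X.
Species balance: n_B2 = 1.65 − 1.65X; n_A1 = 7.86 − 4.95X; n_B1 = 3.3X.
Summing: n_T = 9.51 − 3.3X.
y_i = n_i/n_T, p_i = y_i·P. K_p = p_B1^2 / (p_B2 p_A1^3).
Setting this equal to 0.0132 atm^-2 and taking the physical root (0 < X < 1) gives X = 0.395.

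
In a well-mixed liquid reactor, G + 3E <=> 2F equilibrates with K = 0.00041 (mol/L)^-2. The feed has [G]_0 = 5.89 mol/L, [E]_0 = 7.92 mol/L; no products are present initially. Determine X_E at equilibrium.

Let X = conversion of E; extent ξ = 7.92X/3 mol/L.
Concentrations: [G] = 5.89 − 2.64X; [E] = 7.92 − 7.92X; [F] = 5.28X.
K = [F]^2 / ([G] [E]^3).
Solving K = 0.00041 for X ∈ (0,1): X = 0.155.

X = 0.155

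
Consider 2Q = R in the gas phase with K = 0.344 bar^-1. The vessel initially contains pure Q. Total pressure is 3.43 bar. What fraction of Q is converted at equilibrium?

X = 0.582

Basis: 1 mol Q initially; let X = conversion of Q. Extent ξ = 0.5X.
Moles: n_Q = 1 − X; n_R = 0.5X.
Summing: n_T = 1 − 0.5X.
Mole fractions y_i = n_i/n_T; K = p_R / (p_Q^2) with p_i = y_i·P.
Equating to 0.344 bar^-1 and solving on 0 < X < 1: X = 0.582.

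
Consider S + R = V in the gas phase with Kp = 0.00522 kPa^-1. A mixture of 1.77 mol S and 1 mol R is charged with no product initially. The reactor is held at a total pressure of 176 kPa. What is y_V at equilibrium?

y_V = 0.145

Basis: 1 mol R initially; let X = conversion of R. Extent ξ = X.
At extent ξ: n_S = 1.77 − X; n_R = 1 − X; n_V = X.
Total moles n_T = 2.77 − X.
Mole fractions y_i = n_i/n_T; Kp = p_V / (p_S p_R) with p_i = y_i·P.
This yields a degree-2 equation in X; solving on (0,1), X = 0.350.
Then n_V = 0.35, n_T = 2.42, so y_V = 0.145.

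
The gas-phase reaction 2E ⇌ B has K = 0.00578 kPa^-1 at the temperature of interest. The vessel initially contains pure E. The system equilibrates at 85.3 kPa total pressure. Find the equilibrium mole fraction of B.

y_B = 0.266

Basis: 1 mol E initially; let X = conversion of E. Extent ξ = 0.5X.
At extent ξ: n_E = 1 − X; n_B = 0.5X.
Summing: n_T = 1 − 0.5X.
y_i = n_i/n_T, p_i = y_i·P. K = p_B / (p_E^2).
Equating to 0.00578 kPa^-1 and solving on 0 < X < 1: X = 0.420.
Then n_B = 0.21, n_T = 0.79, so y_B = 0.266.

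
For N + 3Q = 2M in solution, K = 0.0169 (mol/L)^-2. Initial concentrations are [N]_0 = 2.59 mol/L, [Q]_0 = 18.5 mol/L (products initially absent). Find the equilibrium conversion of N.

Let X = conversion of N; extent ξ = 2.59·X mol/L.
Concentrations: [N] = 2.59 − 2.59X; [Q] = 18.5 − 7.77X; [M] = 5.18X.
K = [M]^2 / ([N] [Q]^3).
Solving K = 0.0169 for X ∈ (0,1): X = 0.794.

X = 0.794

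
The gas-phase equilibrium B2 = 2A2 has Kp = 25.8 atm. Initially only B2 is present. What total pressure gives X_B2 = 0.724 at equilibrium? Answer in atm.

Let X = conversion of B2 (basis 1 mol B2); extent of reaction ξ = X.
Moles: n_B2 = 1 − X; n_A2 = 2X.
Total moles n_T = 1 + X.
Kp = p_A2^2 / (p_B2) with p_i = (n_i/n_T)·P.
At X = 0.724: the mole-fraction product g(X) = Π y_i^ν_i = 4.406. Since Kp = g(X)·P^{1}, P = (Kp/g)^(1/1) = (25.8/4.406)^(1/1) = 5.86 atm.

P = 5.86 atm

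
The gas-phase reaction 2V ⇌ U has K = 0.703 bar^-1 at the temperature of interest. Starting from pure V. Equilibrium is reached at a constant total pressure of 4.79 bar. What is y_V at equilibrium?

Basis: 1 mol V initially; let X = conversion of V. Extent ξ = 0.5X.
Species balance: n_V = 1 − X; n_U = 0.5X.
Summing: n_T = 1 − 0.5X.
Mole fractions y_i = n_i/n_T; K = p_U / (p_V^2) with p_i = y_i·P.
This yields a degree-2 equation in X; solving on (0,1), X = 0.737.
Then n_V = 0.263, n_T = 0.631, so y_V = 0.416.

y_V = 0.416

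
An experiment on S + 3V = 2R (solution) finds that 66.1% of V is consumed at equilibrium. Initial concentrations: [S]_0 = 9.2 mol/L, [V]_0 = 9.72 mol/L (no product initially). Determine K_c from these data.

K_c = 0.0727 (mol/L)^-2

Let X = conversion of V.
Concentrations: [S] = 9.2 − 3.24X; [V] = 9.72 − 9.72X; [R] = 6.48X.
At X = 0.661: [S] = 7.06, [V] = 3.3, [R] = 4.28.
K_c = [R]^2 / ([S] [V]^3) = 0.0727 (mol/L)^-2.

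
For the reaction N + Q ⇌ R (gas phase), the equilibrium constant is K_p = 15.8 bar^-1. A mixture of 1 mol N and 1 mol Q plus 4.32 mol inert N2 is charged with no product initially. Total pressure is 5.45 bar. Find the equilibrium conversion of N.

X = 0.776

Let X = conversion of N (basis 1 mol N); extent of reaction ξ = X.
Mole table: n_N = 1 − X; n_Q = 1 − X; n_R = X; n_I = 4.32 (inert).
n_T = Σnᵢ = 6.32 − X.
With p_i = (n_i/n_T)P, K_p = p_R / (p_N p_Q).
This yields a degree-2 equation in X; solving on (0,1), X = 0.776.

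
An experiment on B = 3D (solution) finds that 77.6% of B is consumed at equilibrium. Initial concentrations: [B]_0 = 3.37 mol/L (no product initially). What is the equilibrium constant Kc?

Let X = conversion of B.
Concentrations: [B] = 3.37 − 3.37X; [D] = 10.1X.
At X = 0.776: [B] = 0.755, [D] = 7.85.
Kc = [D]^3 / ([B]) = 640 (mol/L)^2.

Kc = 640 (mol/L)^2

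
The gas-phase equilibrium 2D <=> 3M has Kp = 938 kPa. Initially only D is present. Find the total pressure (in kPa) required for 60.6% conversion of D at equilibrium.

Take 1 mol D as basis and let X be its fractional conversion, so ξ = 0.5X.
At extent ξ: n_D = 1 − X; n_M = 1.5X.
Total moles n_T = 1 + 0.5X.
Kp = p_M^3 / (p_D^2) with p_i = (n_i/n_T)·P.
At X = 0.606: the mole-fraction product g(X) = Π y_i^ν_i = 3.713. Since Kp = g(X)·P^{1}, P = (Kp/g)^(1/1) = (938/3.713)^(1/1) = 253 kPa.

P = 253 kPa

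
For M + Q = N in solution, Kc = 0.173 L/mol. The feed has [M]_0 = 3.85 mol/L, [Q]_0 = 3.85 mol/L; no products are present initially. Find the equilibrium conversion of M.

Let X = conversion of M; extent ξ = 3.85·X mol/L.
Concentrations: [M] = 3.85 − 3.85X; [Q] = 3.85 − 3.85X; [N] = 3.85X.
Kc = [N] / ([M] [Q]).
This equals 0.173 at X = 0.314 (the root in 0 < X < 1).

X = 0.314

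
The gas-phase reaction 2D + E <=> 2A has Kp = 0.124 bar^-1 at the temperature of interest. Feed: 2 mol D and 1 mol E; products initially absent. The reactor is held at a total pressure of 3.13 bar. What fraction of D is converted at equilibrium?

X = 0.246

Let X = conversion of D (basis 2 mol D); extent of reaction ξ = X.
Mole table: n_D = 2 − 2X; n_E = 1 − X; n_A = 2X.
Total moles n_T = 3 − X.
y_i = n_i/n_T, p_i = y_i·P. Kp = p_A^2 / (p_D^2 p_E).
This yields a degree-3 equation in X; solving on (0,1), X = 0.246.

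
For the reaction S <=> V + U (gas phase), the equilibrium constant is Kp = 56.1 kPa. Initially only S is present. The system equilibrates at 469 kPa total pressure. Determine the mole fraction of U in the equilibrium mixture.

y_U = 0.246

Let X = conversion of S (basis 1 mol S); extent of reaction ξ = X.
At extent ξ: n_S = 1 − X; n_V = X; n_U = X.
Total moles n_T = 1 + X.
With p_i = (n_i/n_T)P, Kp = p_V p_U / (p_S).
Setting this equal to 56.1 kPa and taking the physical root (0 < X < 1) gives X = 0.327.
Then n_U = 0.327, n_T = 1.33, so y_U = 0.246.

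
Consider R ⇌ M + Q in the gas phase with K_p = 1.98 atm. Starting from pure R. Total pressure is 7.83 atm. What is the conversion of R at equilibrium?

Basis: 1 mol R initially; let X = conversion of R. Extent ξ = X.
Species balance: n_R = 1 − X; n_M = X; n_Q = X.
Summing: n_T = 1 + X.
y_i = n_i/n_T, p_i = y_i·P. K_p = p_M p_Q / (p_R).
Equating to 1.98 atm and solving on 0 < X < 1: X = 0.449.

X = 0.449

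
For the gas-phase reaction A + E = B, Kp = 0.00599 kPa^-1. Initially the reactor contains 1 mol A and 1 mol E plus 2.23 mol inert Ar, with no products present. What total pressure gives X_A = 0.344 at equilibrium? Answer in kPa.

Take 1 mol A as basis and let X be its fractional conversion, so ξ = X.
At extent ξ: n_A = 1 − X; n_E = 1 − X; n_B = X; n_I = 2.23 (inert).
n_T = Σnᵢ = 4.23 − X.
Kp = p_B / (p_A p_E) with p_i = (n_i/n_T)·P.
At X = 0.344: the mole-fraction product g(X) = Π y_i^ν_i = 3.106. Since Kp = g(X)·P^{-1}, P = (g/Kp)^(1/1) = (3.106/0.00599)^(1/1) = 519 kPa.

P = 519 kPa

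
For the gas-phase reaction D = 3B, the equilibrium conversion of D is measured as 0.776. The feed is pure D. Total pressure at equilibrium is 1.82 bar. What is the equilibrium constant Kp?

Basis: 1 mol D initially; let X = conversion of D. Extent ξ = X.
Moles: n_D = 1 − X; n_B = 3X.
Total moles n_T = 1 + 2X.
At X = 0.776: n_D = 0.224, n_B = 2.33, n_T = 2.55.
p_i = (n_i/n_T)·P. Kp = p_B^3 / (p_D) = 28.6 bar^2.

Kp = 28.6 bar^2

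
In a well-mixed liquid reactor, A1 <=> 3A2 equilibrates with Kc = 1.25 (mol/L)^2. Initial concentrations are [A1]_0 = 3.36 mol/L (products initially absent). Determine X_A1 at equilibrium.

X = 0.152

Let X = conversion of A1; extent ξ = 3.36·X mol/L.
Concentrations: [A1] = 3.36 − 3.36X; [A2] = 10.1X.
Kc = [A2]^3 / ([A1]).
This equals 1.25 at X = 0.152 (the root in 0 < X < 1).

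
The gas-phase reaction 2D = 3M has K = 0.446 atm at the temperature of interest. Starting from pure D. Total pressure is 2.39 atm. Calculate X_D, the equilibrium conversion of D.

Take 1 mol D as basis and let X be its fractional conversion, so ξ = 0.5X.
Moles: n_D = 1 − X; n_M = 1.5X.
Total moles n_T = 1 + 0.5X.
Mole fractions y_i = n_i/n_T; K = p_M^3 / (p_D^2) with p_i = y_i·P.
Setting this equal to 0.446 atm and taking the physical root (0 < X < 1) gives X = 0.312.

X = 0.312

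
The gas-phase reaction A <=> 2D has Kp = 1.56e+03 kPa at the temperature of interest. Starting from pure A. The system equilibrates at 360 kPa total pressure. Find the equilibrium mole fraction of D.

Basis: 1 mol A initially; let X = conversion of A. Extent ξ = X.
Moles: n_A = 1 − X; n_D = 2X.
n_T = Σnᵢ = 1 + X.
y_i = n_i/n_T, p_i = y_i·P. Kp = p_D^2 / (p_A).
Setting this equal to 1.56e+03 kPa and taking the physical root (0 < X < 1) gives X = 0.721.
Then n_D = 1.44, n_T = 1.72, so y_D = 0.838.

y_D = 0.838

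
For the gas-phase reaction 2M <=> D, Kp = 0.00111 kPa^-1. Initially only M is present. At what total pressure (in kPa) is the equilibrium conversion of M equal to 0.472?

Take 1 mol M as basis and let X be its fractional conversion, so ξ = 0.5X.
Species balance: n_M = 1 − X; n_D = 0.5X.
n_T = Σnᵢ = 1 − 0.5X.
Kp = p_D / (p_M^2) with p_i = (n_i/n_T)·P.
At X = 0.472: the mole-fraction product g(X) = Π y_i^ν_i = 0.6468. Since Kp = g(X)·P^{-1}, P = (g/Kp)^(1/1) = (0.6468/0.00111)^(1/1) = 583 kPa.

P = 583 kPa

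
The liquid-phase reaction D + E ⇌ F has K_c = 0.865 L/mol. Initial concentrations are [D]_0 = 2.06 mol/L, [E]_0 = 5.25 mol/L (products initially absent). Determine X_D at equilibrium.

Let X = conversion of D; extent ξ = 2.06·X mol/L.
Concentrations: [D] = 2.06 − 2.06X; [E] = 5.25 − 2.06X; [F] = 2.06X.
K_c = [F] / ([D] [E]).
Setting equal to 0.865 and solving for X on (0,1) gives X = 0.761.

X = 0.761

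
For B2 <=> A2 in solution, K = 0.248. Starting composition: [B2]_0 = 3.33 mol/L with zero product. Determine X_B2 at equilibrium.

X = 0.199

Let X = conversion of B2; extent ξ = 3.33·X mol/L.
Concentrations: [B2] = 3.33 − 3.33X; [A2] = 3.33X.
K = [A2] / ([B2]).
Solving K = 0.248 for X ∈ (0,1): X = 0.199.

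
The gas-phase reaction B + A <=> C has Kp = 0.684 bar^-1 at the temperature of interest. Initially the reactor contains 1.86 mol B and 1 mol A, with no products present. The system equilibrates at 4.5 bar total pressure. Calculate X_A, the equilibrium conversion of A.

Let X = conversion of A (basis 1 mol A); extent of reaction ξ = X.
Mole table: n_B = 1.86 − X; n_A = 1 − X; n_C = X.
Total moles n_T = 2.86 − X.
Mole fractions y_i = n_i/n_T; Kp = p_C / (p_B p_A) with p_i = y_i·P.
Substituting and setting equal to 0.684 bar^-1 gives a polynomial in X; the root in (0,1) is X = 0.629.

X = 0.629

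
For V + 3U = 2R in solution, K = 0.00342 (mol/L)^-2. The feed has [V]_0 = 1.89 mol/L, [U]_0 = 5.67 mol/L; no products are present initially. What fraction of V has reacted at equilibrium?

Let X = conversion of V; extent ξ = 1.89·X mol/L.
Concentrations: [V] = 1.89 − 1.89X; [U] = 5.67 − 5.67X; [R] = 3.78X.
K = [R]^2 / ([V] [U]^3).
Equating to 0.00342 (mol/L)^-2: the physical root is X = 0.189.

X = 0.189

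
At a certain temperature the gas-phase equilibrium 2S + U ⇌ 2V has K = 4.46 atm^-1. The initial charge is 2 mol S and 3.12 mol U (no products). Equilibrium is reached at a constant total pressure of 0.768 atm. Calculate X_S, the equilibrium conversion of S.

X = 0.581

Basis: 2 mol S initially; let X = conversion of S. Extent ξ = X.
Species balance: n_S = 2 − 2X; n_U = 3.12 − X; n_V = 2X.
Total moles n_T = 5.12 − X.
Mole fractions y_i = n_i/n_T; K = p_V^2 / (p_S^2 p_U) with p_i = y_i·P.
Substituting and setting equal to 4.46 atm^-1 gives a polynomial in X; the root in (0,1) is X = 0.581.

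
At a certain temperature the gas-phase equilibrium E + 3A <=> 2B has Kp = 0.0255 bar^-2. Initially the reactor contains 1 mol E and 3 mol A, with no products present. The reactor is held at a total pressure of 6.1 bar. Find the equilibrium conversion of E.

Basis: 1 mol E initially; let X = conversion of E. Extent ξ = X.
At extent ξ: n_E = 1 − X; n_A = 3 − 3X; n_B = 2X.
n_T = Σnᵢ = 4 − 2X.
y_i = n_i/n_T, p_i = y_i·P. Kp = p_B^2 / (p_E p_A^3).
Equating to 0.0255 bar^-2 and solving on 0 < X < 1: X = 0.336.

X = 0.336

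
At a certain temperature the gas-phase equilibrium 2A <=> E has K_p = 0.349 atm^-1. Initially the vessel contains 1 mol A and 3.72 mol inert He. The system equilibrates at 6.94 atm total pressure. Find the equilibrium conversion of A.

Take 1 mol A as basis and let X be its fractional conversion, so ξ = 0.5X.
Species balance: n_A = 1 − X; n_E = 0.5X; n_I = 3.72 (inert).
n_T = Σnᵢ = 4.72 − 0.5X.
Mole fractions y_i = n_i/n_T; K_p = p_E / (p_A^2) with p_i = y_i·P.
This yields a degree-2 equation in X; solving on (0,1), X = 0.394.

X = 0.394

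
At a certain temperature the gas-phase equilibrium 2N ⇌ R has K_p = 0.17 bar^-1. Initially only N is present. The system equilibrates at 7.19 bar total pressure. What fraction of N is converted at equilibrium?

X = 0.588

Take 1 mol N as basis and let X be its fractional conversion, so ξ = 0.5X.
At extent ξ: n_N = 1 − X; n_R = 0.5X.
Summing: n_T = 1 − 0.5X.
Mole fractions y_i = n_i/n_T; K_p = p_R / (p_N^2) with p_i = y_i·P.
Substituting and setting equal to 0.17 bar^-1 gives a polynomial in X; the root in (0,1) is X = 0.588.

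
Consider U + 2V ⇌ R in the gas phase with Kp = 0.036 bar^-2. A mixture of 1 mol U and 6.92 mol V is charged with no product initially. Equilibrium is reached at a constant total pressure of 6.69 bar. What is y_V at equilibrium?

Take 1 mol U as basis and let X be its fractional conversion, so ξ = X.
Moles: n_U = 1 − X; n_V = 6.92 − 2X; n_R = X.
Summing: n_T = 7.92 − 2X.
With p_i = (n_i/n_T)P, Kp = p_R / (p_U p_V^2).
Setting this equal to 0.036 bar^-2 and taking the physical root (0 < X < 1) gives X = 0.540.
Then n_V = 5.84, n_T = 6.84, so y_V = 0.854.

y_V = 0.854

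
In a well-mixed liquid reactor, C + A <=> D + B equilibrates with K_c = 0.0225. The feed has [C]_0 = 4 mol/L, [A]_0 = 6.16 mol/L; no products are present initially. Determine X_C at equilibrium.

Let X = conversion of C; extent ξ = 4·X mol/L.
Concentrations: [C] = 4 − 4X; [A] = 6.16 − 4X; [D] = 4X; [B] = 4X.
K_c = [D] [B] / ([C] [A]).
Solving K_c = 0.0225 for X ∈ (0,1): X = 0.161.

X = 0.161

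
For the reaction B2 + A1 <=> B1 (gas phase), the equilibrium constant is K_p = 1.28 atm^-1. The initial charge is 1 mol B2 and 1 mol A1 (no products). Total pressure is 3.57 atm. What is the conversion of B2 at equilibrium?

X = 0.576

Basis: 1 mol B2 initially; let X = conversion of B2. Extent ξ = X.
Moles: n_B2 = 1 − X; n_A1 = 1 − X; n_B1 = X.
n_T = Σnᵢ = 2 − X.
With p_i = (n_i/n_T)P, K_p = p_B1 / (p_B2 p_A1).
Substituting and setting equal to 1.28 atm^-1 gives a polynomial in X; the root in (0,1) is X = 0.576.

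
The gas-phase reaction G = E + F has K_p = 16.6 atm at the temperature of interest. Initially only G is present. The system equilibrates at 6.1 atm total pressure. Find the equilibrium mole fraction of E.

Take 1 mol G as basis and let X be its fractional conversion, so ξ = X.
Moles: n_G = 1 − X; n_E = X; n_F = X.
Summing: n_T = 1 + X.
y_i = n_i/n_T, p_i = y_i·P. K_p = p_E p_F / (p_G).
Equating to 16.6 atm and solving on 0 < X < 1: X = 0.855.
Then n_E = 0.855, n_T = 1.86, so y_E = 0.461.

y_E = 0.461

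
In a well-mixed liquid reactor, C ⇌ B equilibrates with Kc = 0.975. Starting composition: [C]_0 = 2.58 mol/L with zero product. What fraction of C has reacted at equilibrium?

Let X = conversion of C; extent ξ = 2.58·X mol/L.
Concentrations: [C] = 2.58 − 2.58X; [B] = 2.58X.
Kc = [B] / ([C]).
This equals 0.975 at X = 0.494 (the root in 0 < X < 1).

X = 0.494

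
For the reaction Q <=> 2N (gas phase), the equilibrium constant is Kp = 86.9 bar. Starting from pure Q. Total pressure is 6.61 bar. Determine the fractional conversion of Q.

X = 0.876

Let X = conversion of Q (basis 1 mol Q); extent of reaction ξ = X.
Species balance: n_Q = 1 − X; n_N = 2X.
n_T = Σnᵢ = 1 + X.
With p_i = (n_i/n_T)P, Kp = p_N^2 / (p_Q).
Setting this equal to 86.9 bar and taking the physical root (0 < X < 1) gives X = 0.876.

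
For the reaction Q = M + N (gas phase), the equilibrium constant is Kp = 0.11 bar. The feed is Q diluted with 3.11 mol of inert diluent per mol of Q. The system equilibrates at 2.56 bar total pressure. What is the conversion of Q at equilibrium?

Let X = conversion of Q (basis 1 mol Q); extent of reaction ξ = X.
Mole table: n_Q = 1 − X; n_M = X; n_N = X; n_I = 3.11 (inert).
Total moles n_T = 4.11 + X.
With p_i = (n_i/n_T)P, Kp = p_M p_N / (p_Q).
Substituting and setting equal to 0.11 bar gives a polynomial in X; the root in (0,1) is X = 0.352.

X = 0.352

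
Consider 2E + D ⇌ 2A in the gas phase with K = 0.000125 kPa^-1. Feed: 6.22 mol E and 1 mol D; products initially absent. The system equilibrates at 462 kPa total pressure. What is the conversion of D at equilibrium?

X = 0.230

Let X = conversion of D (basis 1 mol D); extent of reaction ξ = X.
Mole table: n_E = 6.22 − 2X; n_D = 1 − X; n_A = 2X.
Summing: n_T = 7.22 − X.
With p_i = (n_i/n_T)P, K = p_A^2 / (p_E^2 p_D).
This yields a degree-3 equation in X; solving on (0,1), X = 0.230.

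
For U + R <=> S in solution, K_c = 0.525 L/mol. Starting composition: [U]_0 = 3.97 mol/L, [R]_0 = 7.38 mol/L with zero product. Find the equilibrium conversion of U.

Let X = conversion of U; extent ξ = 3.97·X mol/L.
Concentrations: [U] = 3.97 − 3.97X; [R] = 7.38 − 3.97X; [S] = 3.97X.
K_c = [S] / ([U] [R]).
Solving K_c = 0.525 for X ∈ (0,1): X = 0.706.

X = 0.706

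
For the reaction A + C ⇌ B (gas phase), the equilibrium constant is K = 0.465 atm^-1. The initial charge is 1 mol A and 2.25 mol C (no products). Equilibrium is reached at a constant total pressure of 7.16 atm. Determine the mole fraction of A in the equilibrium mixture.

Basis: 1 mol A initially; let X = conversion of A. Extent ξ = X.
At extent ξ: n_A = 1 − X; n_C = 2.25 − X; n_B = X.
n_T = Σnᵢ = 3.25 − X.
Mole fractions y_i = n_i/n_T; K = p_B / (p_A p_C) with p_i = y_i·P.
Substituting and setting equal to 0.465 atm^-1 gives a polynomial in X; the root in (0,1) is X = 0.671.
Then n_A = 0.329, n_T = 2.58, so y_A = 0.128.

y_A = 0.128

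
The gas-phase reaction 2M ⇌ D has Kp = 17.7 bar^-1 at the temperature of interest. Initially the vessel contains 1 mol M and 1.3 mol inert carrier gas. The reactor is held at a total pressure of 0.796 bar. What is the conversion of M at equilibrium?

Basis: 1 mol M initially; let X = conversion of M. Extent ξ = 0.5X.
Mole table: n_M = 1 − X; n_D = 0.5X; n_I = 1.3 (inert).
Total moles n_T = 2.3 − 0.5X.
y_i = n_i/n_T, p_i = y_i·P. Kp = p_D / (p_M^2).
This yields a degree-2 equation in X; solving on (0,1), X = 0.771.

X = 0.771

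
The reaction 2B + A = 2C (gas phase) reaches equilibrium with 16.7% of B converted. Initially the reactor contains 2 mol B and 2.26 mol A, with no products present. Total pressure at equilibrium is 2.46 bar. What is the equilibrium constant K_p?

K_p = 0.032 bar^-1

Let X = conversion of B (basis 2 mol B); extent of reaction ξ = X.
At extent ξ: n_B = 2 − 2X; n_A = 2.26 − X; n_C = 2X.
Summing: n_T = 4.26 − X.
At X = 0.167: n_B = 1.67, n_A = 2.09, n_C = 0.334, n_T = 4.09.
p_i = (n_i/n_T)·P. K_p = p_C^2 / (p_B^2 p_A) = 0.032 bar^-1.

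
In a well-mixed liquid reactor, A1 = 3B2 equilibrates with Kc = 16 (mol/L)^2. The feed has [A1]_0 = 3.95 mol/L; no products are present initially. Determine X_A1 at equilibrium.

Let X = conversion of A1; extent ξ = 3.95·X mol/L.
Concentrations: [A1] = 3.95 − 3.95X; [B2] = 11.9X.
Kc = [B2]^3 / ([A1]).
Equating to 16 (mol/L)^2: the physical root is X = 0.299.

X = 0.299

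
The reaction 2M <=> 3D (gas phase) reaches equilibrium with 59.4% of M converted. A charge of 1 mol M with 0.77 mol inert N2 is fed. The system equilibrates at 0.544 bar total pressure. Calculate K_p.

K_p = 1.13 bar

Let X = conversion of M (basis 1 mol M); extent of reaction ξ = 0.5X.
At extent ξ: n_M = 1 − X; n_D = 1.5X; n_I = 0.77 (inert).
n_T = Σnᵢ = 1.77 + 0.5X.
At X = 0.594: n_M = 0.406, n_D = 0.891, n_T = 2.07.
p_i = (n_i/n_T)·P. K_p = p_D^3 / (p_M^2) = 1.13 bar.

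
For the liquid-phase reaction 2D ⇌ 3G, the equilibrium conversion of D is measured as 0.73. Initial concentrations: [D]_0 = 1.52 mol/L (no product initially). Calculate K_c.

K_c = 27.4 mol/L

Let X = conversion of D.
Concentrations: [D] = 1.52 − 1.52X; [G] = 2.28X.
At X = 0.73: [D] = 0.41, [G] = 1.66.
K_c = [G]^3 / ([D]^2) = 27.4 mol/L.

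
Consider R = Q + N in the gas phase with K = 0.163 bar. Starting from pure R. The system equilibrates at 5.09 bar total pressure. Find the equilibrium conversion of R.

X = 0.176

Basis: 1 mol R initially; let X = conversion of R. Extent ξ = X.
Mole table: n_R = 1 − X; n_Q = X; n_N = X.
Summing: n_T = 1 + X.
With p_i = (n_i/n_T)P, K = p_Q p_N / (p_R).
This yields a degree-2 equation in X; solving on (0,1), X = 0.176.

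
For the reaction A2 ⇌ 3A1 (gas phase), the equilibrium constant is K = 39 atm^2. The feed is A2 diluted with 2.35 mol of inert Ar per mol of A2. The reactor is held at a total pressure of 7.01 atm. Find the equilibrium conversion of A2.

Let X = conversion of A2 (basis 1 mol A2); extent of reaction ξ = X.
Moles: n_A2 = 1 − X; n_A1 = 3X; n_I = 2.35 (inert).
Summing: n_T = 3.35 + 2X.
Mole fractions y_i = n_i/n_T; K = p_A1^3 / (p_A2) with p_i = y_i·P.
Equating to 39 atm^2 and solving on 0 < X < 1: X = 0.618.

X = 0.618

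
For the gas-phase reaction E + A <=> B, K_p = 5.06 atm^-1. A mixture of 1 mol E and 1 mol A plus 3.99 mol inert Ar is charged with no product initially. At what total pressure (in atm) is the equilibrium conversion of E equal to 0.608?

Let X = conversion of E (basis 1 mol E); extent of reaction ξ = X.
At extent ξ: n_E = 1 − X; n_A = 1 − X; n_B = X; n_I = 3.99 (inert).
Summing: n_T = 5.99 − X.
K_p = p_B / (p_E p_A) with p_i = (n_i/n_T)·P.
At X = 0.608: the mole-fraction product g(X) = Π y_i^ν_i = 21.29. Since K_p = g(X)·P^{-1}, P = (g/K_p)^(1/1) = (21.29/5.06)^(1/1) = 4.21 atm.

P = 4.21 atm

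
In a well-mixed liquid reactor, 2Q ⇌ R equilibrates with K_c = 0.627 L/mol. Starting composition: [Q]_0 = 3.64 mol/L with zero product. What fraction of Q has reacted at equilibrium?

X = 0.629

Let X = conversion of Q; extent ξ = 3.64X/2 mol/L.
Concentrations: [Q] = 3.64 − 3.64X; [R] = 1.82X.
K_c = [R] / ([Q]^2).
Solving K_c = 0.627 for X ∈ (0,1): X = 0.629.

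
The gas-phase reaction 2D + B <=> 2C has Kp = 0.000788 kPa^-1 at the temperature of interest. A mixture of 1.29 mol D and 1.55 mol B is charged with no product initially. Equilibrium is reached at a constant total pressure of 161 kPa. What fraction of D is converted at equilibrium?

X = 0.205

Let X = conversion of D (basis 1.29 mol D); extent of reaction ξ = 0.645X.
Moles: n_D = 1.29 − 1.29X; n_B = 1.55 − 0.645X; n_C = 1.29X.
n_T = Σnᵢ = 2.84 − 0.645X.
y_i = n_i/n_T, p_i = y_i·P. Kp = p_C^2 / (p_D^2 p_B).
Substituting and setting equal to 0.000788 kPa^-1 gives a polynomial in X; the root in (0,1) is X = 0.205.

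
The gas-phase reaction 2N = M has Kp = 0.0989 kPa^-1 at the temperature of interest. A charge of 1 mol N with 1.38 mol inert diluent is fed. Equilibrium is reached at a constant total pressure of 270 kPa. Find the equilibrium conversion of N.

Let X = conversion of N (basis 1 mol N); extent of reaction ξ = 0.5X.
Species balance: n_N = 1 − X; n_M = 0.5X; n_I = 1.38 (inert).
Summing: n_T = 2.38 − 0.5X.
Mole fractions y_i = n_i/n_T; Kp = p_M / (p_N^2) with p_i = y_i·P.
Substituting and setting equal to 0.0989 kPa^-1 gives a polynomial in X; the root in (0,1) is X = 0.826.

X = 0.826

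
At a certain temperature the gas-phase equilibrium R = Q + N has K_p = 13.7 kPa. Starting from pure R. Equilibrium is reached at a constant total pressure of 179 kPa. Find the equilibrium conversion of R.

X = 0.267

Basis: 1 mol R initially; let X = conversion of R. Extent ξ = X.
Mole table: n_R = 1 − X; n_Q = X; n_N = X.
Total moles n_T = 1 + X.
y_i = n_i/n_T, p_i = y_i·P. K_p = p_Q p_N / (p_R).
Substituting and setting equal to 13.7 kPa gives a polynomial in X; the root in (0,1) is X = 0.267.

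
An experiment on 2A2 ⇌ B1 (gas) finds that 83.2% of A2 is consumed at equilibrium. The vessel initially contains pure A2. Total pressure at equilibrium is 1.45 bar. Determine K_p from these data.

Take 1 mol A2 as basis and let X be its fractional conversion, so ξ = 0.5X.
Mole table: n_A2 = 1 − X; n_B1 = 0.5X.
n_T = Σnᵢ = 1 − 0.5X.
At X = 0.832: n_A2 = 0.168, n_B1 = 0.416, n_T = 0.584.
p_i = (n_i/n_T)·P. K_p = p_B1 / (p_A2^2) = 5.94 bar^-1.

K_p = 5.94 bar^-1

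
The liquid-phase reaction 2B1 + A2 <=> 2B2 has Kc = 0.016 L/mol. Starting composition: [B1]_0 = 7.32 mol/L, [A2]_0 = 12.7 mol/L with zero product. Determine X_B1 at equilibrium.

Let X = conversion of B1; extent ξ = 7.32X/2 mol/L.
Concentrations: [B1] = 7.32 − 7.32X; [A2] = 12.7 − 3.66X; [B2] = 7.32X.
Kc = [B2]^2 / ([B1]^2 [A2]).
Solving Kc = 0.016 for X ∈ (0,1): X = 0.301.

X = 0.301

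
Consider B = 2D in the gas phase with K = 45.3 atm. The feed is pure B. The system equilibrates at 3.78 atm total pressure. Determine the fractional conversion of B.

Basis: 1 mol B initially; let X = conversion of B. Extent ξ = X.
At extent ξ: n_B = 1 − X; n_D = 2X.
n_T = Σnᵢ = 1 + X.
With p_i = (n_i/n_T)P, K = p_D^2 / (p_B).
Equating to 45.3 atm and solving on 0 < X < 1: X = 0.866.

X = 0.866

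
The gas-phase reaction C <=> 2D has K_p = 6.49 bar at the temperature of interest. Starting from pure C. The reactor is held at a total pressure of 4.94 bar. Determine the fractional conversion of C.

X = 0.497

Basis: 1 mol C initially; let X = conversion of C. Extent ξ = X.
Moles: n_C = 1 − X; n_D = 2X.
Total moles n_T = 1 + X.
y_i = n_i/n_T, p_i = y_i·P. K_p = p_D^2 / (p_C).
Equating to 6.49 bar and solving on 0 < X < 1: X = 0.497.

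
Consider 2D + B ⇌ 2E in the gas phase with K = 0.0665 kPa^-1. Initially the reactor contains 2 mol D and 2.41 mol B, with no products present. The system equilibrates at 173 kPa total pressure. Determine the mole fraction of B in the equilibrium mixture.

y_B = 0.461

Basis: 2 mol D initially; let X = conversion of D. Extent ξ = X.
Species balance: n_D = 2 − 2X; n_B = 2.41 − X; n_E = 2X.
n_T = Σnᵢ = 4.41 − X.
y_i = n_i/n_T, p_i = y_i·P. K = p_E^2 / (p_D^2 p_B).
Substituting and setting equal to 0.0665 kPa^-1 gives a polynomial in X; the root in (0,1) is X = 0.697.
Then n_B = 1.71, n_T = 3.71, so y_B = 0.461.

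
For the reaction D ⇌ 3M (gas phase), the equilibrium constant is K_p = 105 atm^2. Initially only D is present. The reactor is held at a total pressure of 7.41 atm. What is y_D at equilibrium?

Basis: 1 mol D initially; let X = conversion of D. Extent ξ = X.
Mole table: n_D = 1 − X; n_M = 3X.
Total moles n_T = 1 + 2X.
y_i = n_i/n_T, p_i = y_i·P. K_p = p_M^3 / (p_D).
Setting this equal to 105 atm^2 and taking the physical root (0 < X < 1) gives X = 0.521.
Then n_D = 0.479, n_T = 2.04, so y_D = 0.235.

y_D = 0.235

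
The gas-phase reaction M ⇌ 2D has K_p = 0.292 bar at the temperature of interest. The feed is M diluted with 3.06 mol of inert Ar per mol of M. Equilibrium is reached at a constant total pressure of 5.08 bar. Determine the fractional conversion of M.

Take 1 mol M as basis and let X be its fractional conversion, so ξ = X.
Mole table: n_M = 1 − X; n_D = 2X; n_I = 3.06 (inert).
n_T = Σnᵢ = 4.06 + X.
Mole fractions y_i = n_i/n_T; K_p = p_D^2 / (p_M) with p_i = y_i·P.
Equating to 0.292 bar and solving on 0 < X < 1: X = 0.219.

X = 0.219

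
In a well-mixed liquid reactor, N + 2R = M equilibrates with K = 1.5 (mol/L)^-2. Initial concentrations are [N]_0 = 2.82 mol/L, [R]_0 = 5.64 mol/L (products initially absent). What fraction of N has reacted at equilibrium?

Let X = conversion of N; extent ξ = 2.82·X mol/L.
Concentrations: [N] = 2.82 − 2.82X; [R] = 5.64 − 5.64X; [M] = 2.82X.
K = [M] / ([N] [R]^2).
This equals 1.5 at X = 0.750 (the root in 0 < X < 1).

X = 0.750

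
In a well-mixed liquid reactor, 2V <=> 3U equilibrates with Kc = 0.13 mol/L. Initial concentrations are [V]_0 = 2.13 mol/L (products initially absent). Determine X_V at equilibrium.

X = 0.222

Let X = conversion of V; extent ξ = 2.13X/2 mol/L.
Concentrations: [V] = 2.13 − 2.13X; [U] = 3.19X.
Kc = [U]^3 / ([V]^2).
Setting equal to 0.13 and solving for X on (0,1) gives X = 0.222.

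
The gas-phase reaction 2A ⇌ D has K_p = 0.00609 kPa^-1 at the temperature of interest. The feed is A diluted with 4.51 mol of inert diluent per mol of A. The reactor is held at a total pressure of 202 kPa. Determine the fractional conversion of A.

Take 1 mol A as basis and let X be its fractional conversion, so ξ = 0.5X.
Mole table: n_A = 1 − X; n_D = 0.5X; n_I = 4.51 (inert).
Total moles n_T = 5.51 − 0.5X.
With p_i = (n_i/n_T)P, K_p = p_D / (p_A^2).
Setting this equal to 0.00609 kPa^-1 and taking the physical root (0 < X < 1) gives X = 0.254.

X = 0.254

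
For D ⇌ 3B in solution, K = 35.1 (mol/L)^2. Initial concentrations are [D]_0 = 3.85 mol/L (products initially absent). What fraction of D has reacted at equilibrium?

Let X = conversion of D; extent ξ = 3.85·X mol/L.
Concentrations: [D] = 3.85 − 3.85X; [B] = 11.6X.
K = [B]^3 / ([D]).
This equals 35.1 at X = 0.379 (the root in 0 < X < 1).

X = 0.379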